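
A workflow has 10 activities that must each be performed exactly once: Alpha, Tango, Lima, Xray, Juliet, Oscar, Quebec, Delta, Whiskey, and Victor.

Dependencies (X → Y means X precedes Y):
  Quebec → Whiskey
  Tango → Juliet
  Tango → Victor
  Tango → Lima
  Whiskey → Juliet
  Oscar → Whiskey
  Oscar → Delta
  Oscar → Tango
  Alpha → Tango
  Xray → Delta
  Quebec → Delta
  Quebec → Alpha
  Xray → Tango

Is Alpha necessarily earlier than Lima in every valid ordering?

There is a constraint chain Alpha → Tango → Lima.
So Alpha must precede Lima in any valid ordering.

Yes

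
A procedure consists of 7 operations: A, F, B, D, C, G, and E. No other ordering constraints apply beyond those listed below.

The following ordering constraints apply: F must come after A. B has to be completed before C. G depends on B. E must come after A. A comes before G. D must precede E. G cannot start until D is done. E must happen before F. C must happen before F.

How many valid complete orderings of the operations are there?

72

The operations with no prerequisites are A, B, D; any of them can be placed first.
Counting all ways to extend the partial order to a total order gives 72.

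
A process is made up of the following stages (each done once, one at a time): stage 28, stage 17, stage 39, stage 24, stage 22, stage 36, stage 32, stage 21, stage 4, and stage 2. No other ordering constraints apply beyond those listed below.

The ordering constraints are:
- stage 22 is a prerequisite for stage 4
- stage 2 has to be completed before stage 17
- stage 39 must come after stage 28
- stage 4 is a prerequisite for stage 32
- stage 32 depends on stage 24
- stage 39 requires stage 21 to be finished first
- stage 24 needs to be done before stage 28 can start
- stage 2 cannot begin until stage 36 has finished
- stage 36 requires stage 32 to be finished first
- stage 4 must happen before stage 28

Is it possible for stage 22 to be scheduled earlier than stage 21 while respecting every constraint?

Yes

No chain of constraints runs from stage 21 to stage 22, so stage 21 is not required to come first.
That means at least one valid schedule has stage 22 before stage 21.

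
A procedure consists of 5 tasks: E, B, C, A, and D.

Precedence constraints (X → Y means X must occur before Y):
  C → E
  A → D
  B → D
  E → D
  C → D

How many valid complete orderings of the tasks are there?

12

The tasks with no prerequisites are B, C, A; any of them can be placed first.
Systematically extending each partial ordering one task at a time and counting, there are 12 complete orderings.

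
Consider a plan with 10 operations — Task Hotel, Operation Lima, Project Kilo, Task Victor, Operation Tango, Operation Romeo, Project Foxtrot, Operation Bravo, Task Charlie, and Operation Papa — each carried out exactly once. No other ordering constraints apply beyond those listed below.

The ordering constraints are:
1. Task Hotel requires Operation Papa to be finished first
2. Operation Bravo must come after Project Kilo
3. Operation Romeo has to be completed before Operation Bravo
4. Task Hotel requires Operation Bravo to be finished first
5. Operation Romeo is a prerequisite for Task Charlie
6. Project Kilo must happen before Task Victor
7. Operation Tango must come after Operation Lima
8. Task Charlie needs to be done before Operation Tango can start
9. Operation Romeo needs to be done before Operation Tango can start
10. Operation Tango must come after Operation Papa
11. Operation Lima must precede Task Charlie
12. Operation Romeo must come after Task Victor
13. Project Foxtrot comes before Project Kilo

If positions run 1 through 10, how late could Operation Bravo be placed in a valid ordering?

Following the constraints forward from Operation Bravo, its only required successor is Task Hotel.
So at least 1 operation follows Operation Bravo, putting Operation Bravo no later than position 9. That position is achievable by scheduling everything else first.

9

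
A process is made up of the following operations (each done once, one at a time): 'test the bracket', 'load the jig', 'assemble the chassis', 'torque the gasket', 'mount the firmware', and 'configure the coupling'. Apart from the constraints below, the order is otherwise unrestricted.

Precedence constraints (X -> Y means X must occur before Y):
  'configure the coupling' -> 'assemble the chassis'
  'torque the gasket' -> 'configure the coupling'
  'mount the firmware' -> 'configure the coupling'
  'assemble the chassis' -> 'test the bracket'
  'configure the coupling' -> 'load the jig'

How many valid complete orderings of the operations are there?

6

The operations with no prerequisites are 'torque the gasket', 'mount the firmware'; any of them can be placed first.
Counting all ways to extend the partial order to a total order gives 6.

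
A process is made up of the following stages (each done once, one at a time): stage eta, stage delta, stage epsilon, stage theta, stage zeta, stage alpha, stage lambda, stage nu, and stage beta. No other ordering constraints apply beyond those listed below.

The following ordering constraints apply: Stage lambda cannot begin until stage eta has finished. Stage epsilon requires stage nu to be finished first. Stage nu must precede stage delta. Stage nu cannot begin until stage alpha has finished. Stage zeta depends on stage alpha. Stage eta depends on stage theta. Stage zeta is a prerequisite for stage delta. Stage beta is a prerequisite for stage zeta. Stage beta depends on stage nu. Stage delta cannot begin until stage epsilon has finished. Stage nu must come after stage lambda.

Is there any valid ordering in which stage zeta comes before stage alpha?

No

Following stage alpha → stage zeta, stage alpha must precede stage zeta in every valid ordering.
So no valid ordering can have stage zeta before stage alpha.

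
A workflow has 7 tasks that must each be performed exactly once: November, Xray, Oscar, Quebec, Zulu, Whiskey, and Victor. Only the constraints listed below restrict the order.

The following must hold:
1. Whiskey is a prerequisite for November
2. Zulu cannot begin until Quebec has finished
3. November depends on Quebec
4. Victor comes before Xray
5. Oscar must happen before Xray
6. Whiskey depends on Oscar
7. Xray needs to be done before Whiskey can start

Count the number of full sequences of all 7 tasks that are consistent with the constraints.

3 tasks have no prerequisites (Oscar, Quebec, Victor), so any of them could come first.
Systematically extending each partial ordering one task at a time and counting, there are 40 complete orderings.

40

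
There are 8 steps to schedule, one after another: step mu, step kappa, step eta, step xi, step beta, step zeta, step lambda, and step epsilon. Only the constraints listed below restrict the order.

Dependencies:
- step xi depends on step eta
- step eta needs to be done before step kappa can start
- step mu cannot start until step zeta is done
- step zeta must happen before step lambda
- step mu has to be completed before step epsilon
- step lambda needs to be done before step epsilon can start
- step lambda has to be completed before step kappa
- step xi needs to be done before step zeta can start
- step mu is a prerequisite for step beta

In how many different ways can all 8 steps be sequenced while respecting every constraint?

16

Step eta is the only step with nothing required before it, so every ordering starts there.
Enumerating by repeatedly choosing an available step (one whose prerequisites are all placed) gives 16 distinct complete orderings.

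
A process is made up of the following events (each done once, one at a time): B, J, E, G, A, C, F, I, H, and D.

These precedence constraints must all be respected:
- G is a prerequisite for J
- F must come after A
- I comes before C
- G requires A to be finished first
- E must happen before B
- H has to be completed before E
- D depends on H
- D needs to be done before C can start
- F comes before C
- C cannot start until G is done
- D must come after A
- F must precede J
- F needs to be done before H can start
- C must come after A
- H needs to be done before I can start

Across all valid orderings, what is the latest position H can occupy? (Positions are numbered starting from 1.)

Every event that must follow H has to come after it. Tracing all chains starting from H, those events are: B, E, C, I, D — 5 in total.
So at least 5 events follow H, putting H no later than position 5. That position is achievable by scheduling everything else first.

5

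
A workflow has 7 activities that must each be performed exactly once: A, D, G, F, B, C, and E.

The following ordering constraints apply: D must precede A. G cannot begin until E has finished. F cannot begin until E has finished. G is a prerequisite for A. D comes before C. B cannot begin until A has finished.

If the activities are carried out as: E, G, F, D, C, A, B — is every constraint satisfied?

Yes

Going through the constraints one by one, each required predecessor appears earlier in the sequence than its dependent — e.g. G (position 2) is before A (position 6), as required.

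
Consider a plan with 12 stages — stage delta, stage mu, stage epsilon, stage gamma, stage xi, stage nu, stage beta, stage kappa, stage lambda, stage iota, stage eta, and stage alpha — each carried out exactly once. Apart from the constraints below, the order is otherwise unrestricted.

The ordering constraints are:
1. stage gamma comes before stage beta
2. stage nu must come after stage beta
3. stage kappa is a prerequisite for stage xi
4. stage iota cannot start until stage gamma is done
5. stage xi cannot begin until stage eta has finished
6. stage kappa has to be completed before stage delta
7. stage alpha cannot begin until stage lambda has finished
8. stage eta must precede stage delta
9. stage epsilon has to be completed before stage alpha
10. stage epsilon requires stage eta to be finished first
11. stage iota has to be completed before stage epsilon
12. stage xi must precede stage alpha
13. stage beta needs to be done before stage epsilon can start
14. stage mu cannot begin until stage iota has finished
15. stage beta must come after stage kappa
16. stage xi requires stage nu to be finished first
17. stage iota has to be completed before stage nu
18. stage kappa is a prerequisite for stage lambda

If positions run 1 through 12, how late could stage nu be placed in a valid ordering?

Following every chain forward from stage nu, the stages that must come later are stage xi, stage alpha — 2 of them.
So at least 2 stages follow stage nu, putting stage nu no later than position 10. That position is achievable by scheduling everything else first.

10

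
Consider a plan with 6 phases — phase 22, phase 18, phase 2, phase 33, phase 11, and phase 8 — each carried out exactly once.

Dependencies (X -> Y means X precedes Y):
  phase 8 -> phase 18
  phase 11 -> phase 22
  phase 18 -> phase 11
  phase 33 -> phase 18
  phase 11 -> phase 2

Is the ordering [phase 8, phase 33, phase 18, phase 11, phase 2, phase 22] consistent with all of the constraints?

Going through the constraints one by one, each required predecessor appears earlier in the sequence than its dependent — e.g. phase 11 (position 4) is before phase 22 (position 6), as required.

Yes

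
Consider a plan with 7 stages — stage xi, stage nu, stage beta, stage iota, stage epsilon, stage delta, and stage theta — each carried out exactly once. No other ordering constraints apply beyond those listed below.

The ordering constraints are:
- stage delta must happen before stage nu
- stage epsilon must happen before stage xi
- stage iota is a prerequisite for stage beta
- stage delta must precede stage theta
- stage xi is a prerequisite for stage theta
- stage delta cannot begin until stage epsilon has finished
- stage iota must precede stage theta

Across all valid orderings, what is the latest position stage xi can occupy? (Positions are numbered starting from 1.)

The only stage forced after stage xi (directly or by a chain) is stage theta.
With 1 mandatory successor out of 7 stages total, the latest slot for stage xi is 7−1 = 6, and it's reachable by doing all non-successors before stage xi.

6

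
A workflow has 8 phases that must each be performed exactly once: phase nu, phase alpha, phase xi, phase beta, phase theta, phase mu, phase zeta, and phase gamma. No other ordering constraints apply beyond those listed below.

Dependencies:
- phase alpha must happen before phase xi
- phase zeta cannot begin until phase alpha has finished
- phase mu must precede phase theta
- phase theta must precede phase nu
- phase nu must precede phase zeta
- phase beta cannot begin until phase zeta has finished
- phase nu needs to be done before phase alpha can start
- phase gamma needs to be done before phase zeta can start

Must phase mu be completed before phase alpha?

Chaining the stated constraints: phase mu → phase theta → phase nu → phase alpha.
Hence phase mu necessarily comes before phase alpha.

Yes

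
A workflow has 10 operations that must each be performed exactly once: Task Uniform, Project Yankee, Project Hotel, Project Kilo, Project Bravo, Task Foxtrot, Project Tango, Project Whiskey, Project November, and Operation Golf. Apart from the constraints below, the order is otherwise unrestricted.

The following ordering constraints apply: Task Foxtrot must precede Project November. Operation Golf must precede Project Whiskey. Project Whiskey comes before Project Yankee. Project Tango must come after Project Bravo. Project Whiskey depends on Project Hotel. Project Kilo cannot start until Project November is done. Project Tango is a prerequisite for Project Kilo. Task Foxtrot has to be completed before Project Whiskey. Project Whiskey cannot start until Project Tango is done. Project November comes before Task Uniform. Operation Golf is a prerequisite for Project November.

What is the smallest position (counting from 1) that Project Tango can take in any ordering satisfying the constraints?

2

The only operation forced before Project Tango (directly or transitively) is Project Bravo.
With 1 mandatory predecessor, the earliest Project Tango can sit is position 1+1 = 2, and placing just that one first achieves it.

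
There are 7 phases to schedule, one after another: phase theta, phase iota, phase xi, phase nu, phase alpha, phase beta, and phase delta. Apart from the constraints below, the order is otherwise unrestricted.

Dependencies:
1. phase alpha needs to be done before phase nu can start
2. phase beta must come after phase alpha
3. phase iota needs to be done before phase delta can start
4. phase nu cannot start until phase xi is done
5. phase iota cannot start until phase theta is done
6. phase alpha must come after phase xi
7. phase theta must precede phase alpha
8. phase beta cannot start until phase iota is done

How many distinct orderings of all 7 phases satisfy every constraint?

42

The phases with no prerequisites are phase theta, phase xi; any of them can be placed first.
Counting all ways to extend the partial order to a total order gives 42.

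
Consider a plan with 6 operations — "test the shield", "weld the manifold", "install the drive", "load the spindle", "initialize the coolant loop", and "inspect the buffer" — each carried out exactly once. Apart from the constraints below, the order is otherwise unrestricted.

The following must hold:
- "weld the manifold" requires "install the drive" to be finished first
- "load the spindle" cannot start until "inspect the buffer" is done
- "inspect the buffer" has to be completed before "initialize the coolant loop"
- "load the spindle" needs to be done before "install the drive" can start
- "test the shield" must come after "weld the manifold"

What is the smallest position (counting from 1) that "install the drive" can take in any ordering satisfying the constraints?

3

Working backwards through the constraints from "install the drive", its full set of required predecessors is "load the spindle", "inspect the buffer" — 2 of them.
With 2 mandatory predecessors, the earliest "install the drive" can sit is position 2+1 = 3, and placing just those 2 first achieves it.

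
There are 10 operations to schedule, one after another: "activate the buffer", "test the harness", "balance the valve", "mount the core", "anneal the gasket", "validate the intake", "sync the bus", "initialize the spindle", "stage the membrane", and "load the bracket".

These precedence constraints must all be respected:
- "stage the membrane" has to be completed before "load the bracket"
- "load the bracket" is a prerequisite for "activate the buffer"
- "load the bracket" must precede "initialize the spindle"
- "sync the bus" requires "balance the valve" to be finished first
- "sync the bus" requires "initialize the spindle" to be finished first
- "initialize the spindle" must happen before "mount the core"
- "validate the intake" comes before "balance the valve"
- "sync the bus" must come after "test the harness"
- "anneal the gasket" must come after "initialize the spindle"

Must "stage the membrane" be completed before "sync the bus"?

Tracing the constraints gives a chain: "stage the membrane" → "load the bracket" → "initialize the spindle" → "sync the bus".
So "stage the membrane" must precede "sync the bus" in any valid ordering.

Yes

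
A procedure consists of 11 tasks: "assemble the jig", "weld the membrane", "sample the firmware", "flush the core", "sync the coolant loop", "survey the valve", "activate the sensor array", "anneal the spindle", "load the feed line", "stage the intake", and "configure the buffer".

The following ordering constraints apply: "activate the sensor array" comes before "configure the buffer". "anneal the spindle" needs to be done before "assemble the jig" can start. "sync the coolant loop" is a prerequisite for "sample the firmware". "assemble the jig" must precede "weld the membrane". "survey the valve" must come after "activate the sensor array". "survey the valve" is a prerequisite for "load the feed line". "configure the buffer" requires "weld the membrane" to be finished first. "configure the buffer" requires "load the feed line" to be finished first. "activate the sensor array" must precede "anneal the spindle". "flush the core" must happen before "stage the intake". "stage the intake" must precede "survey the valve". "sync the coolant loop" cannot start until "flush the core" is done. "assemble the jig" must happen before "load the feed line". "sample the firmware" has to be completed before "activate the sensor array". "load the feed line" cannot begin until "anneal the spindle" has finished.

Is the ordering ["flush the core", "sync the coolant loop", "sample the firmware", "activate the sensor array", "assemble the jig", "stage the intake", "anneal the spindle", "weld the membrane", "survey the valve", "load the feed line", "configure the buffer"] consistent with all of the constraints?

No

Here "anneal the spindle" comes after "assemble the jig".
But one of the constraints requires "anneal the spindle" before "assemble the jig", so this ordering violates it.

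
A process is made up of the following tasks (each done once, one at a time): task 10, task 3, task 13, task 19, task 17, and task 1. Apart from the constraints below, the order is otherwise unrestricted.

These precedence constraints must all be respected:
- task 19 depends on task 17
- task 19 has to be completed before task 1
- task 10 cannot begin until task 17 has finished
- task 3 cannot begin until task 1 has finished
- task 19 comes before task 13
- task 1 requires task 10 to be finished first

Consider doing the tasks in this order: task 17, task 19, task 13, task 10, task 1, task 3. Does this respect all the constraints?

Yes

Going through the constraints one by one, each required predecessor appears earlier in the sequence than its dependent — e.g. task 19 (position 2) is before task 1 (position 5), as required.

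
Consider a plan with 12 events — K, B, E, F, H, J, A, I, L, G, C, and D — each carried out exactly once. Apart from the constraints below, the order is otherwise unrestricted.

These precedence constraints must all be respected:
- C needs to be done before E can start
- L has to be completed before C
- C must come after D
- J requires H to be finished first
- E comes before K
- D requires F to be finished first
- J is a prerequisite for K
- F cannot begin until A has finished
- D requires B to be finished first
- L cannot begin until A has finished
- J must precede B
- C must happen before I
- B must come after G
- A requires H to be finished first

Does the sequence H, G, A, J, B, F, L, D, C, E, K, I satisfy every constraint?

Yes

Every stated constraint is respected: J sits at position 4, ahead of K at position 11, and each of the other listed pairs likewise has the predecessor earlier in the sequence.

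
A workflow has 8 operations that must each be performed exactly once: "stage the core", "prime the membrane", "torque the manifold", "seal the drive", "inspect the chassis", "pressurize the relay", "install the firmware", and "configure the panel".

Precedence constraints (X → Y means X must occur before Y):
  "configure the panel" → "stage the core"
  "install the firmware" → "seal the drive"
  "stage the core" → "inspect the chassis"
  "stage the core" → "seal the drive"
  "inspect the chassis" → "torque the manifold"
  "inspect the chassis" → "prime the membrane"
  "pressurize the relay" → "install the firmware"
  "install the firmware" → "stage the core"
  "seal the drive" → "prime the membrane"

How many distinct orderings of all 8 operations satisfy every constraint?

2 operations have no prerequisites ("pressurize the relay", "configure the panel"), so any of them could come first.
Enumerating by repeatedly choosing an available operation (one whose prerequisites are all placed) gives 15 distinct complete orderings.

15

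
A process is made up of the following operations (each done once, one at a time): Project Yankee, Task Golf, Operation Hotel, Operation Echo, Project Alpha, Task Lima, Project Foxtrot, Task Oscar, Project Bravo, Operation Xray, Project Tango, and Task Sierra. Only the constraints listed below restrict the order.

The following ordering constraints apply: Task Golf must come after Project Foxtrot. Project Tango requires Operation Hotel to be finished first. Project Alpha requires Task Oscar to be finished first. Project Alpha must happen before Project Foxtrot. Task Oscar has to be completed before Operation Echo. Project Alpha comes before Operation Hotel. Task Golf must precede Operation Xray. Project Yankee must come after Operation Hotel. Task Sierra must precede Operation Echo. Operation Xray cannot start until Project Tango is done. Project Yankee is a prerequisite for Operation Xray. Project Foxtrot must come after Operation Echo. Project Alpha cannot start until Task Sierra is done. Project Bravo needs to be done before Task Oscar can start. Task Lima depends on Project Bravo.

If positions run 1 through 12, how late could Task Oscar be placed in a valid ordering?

The operations that are forced after Task Oscar, directly or by a chain of constraints, are Project Yankee, Task Golf, Operation Hotel, Operation Echo, Project Alpha, Project Foxtrot, Operation Xray, Project Tango. That's 8 operations.
So at least 8 operations follow Task Oscar, putting Task Oscar no later than position 4. That position is achievable by scheduling everything else first.

4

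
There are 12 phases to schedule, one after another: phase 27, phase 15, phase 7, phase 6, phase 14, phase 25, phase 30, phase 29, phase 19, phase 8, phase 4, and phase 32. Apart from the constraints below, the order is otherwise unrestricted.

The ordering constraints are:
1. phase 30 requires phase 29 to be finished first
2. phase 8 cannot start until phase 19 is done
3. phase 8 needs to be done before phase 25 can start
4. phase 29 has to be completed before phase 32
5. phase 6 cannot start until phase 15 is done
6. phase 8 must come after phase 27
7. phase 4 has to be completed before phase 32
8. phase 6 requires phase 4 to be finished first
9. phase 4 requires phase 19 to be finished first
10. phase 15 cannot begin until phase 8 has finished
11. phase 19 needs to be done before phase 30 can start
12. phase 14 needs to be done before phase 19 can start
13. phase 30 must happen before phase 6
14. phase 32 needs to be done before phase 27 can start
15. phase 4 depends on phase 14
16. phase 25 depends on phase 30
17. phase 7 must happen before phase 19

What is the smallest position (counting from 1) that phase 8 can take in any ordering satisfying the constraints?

8

Working backwards through the constraints from phase 8, its full set of required predecessors is phase 27, phase 7, phase 14, phase 29, phase 19, phase 4, phase 32 — 7 of them.
With 7 mandatory predecessors, the earliest phase 8 can sit is position 7+1 = 8, and placing just those 7 first achieves it.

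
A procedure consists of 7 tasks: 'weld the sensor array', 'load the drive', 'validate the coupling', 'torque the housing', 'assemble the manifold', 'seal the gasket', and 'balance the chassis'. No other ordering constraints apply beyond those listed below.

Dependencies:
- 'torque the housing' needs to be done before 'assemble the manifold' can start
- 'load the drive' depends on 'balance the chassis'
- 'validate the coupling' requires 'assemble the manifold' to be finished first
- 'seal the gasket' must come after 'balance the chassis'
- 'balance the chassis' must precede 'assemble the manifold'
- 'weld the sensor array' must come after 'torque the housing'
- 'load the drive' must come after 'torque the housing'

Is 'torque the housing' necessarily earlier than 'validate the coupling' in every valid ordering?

Following the dependencies: 'torque the housing' → 'assemble the manifold' → 'validate the coupling'.
That forces 'torque the housing' before 'validate the coupling' in every valid schedule.

Yes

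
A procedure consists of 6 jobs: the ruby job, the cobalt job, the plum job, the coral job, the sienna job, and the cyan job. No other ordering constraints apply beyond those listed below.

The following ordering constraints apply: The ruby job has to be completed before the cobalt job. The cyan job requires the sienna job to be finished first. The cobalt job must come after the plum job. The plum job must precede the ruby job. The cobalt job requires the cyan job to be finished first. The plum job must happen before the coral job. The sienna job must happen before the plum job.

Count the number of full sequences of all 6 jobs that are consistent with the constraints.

Only the sienna job has no prerequisites, so it must go first.
Counting all ways to extend the partial order to a total order gives 11.

11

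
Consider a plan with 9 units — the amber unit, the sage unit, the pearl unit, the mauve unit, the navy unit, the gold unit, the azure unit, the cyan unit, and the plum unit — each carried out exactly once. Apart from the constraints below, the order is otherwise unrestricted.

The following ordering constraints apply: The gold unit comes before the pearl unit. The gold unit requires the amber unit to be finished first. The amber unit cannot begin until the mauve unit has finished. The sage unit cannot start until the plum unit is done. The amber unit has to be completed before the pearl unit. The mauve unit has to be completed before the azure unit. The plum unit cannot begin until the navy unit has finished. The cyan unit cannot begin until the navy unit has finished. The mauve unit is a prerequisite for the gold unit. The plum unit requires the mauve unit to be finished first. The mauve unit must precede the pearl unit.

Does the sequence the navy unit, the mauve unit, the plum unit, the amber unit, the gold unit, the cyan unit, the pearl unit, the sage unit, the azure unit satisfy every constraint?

Every stated constraint is respected: the mauve unit sits at position 2, ahead of the azure unit at position 9, and each of the other listed pairs likewise has the predecessor earlier in the sequence.

Yes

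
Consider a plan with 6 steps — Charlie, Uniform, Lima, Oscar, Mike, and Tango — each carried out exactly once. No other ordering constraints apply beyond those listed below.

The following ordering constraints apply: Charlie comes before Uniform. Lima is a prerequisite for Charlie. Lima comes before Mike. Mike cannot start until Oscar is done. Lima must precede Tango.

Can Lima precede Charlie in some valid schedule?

Lima is actually forced before Charlie by the constraints, so certainly some valid ordering has Lima first.

Yes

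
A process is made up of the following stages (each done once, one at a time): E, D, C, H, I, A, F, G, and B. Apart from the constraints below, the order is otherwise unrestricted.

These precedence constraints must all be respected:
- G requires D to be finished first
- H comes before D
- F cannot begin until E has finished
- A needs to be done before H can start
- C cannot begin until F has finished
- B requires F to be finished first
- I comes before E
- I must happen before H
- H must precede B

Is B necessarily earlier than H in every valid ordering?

No

The constraints actually force H before B (via H → B), not the other way around.
So B does not have to come before H — it cannot.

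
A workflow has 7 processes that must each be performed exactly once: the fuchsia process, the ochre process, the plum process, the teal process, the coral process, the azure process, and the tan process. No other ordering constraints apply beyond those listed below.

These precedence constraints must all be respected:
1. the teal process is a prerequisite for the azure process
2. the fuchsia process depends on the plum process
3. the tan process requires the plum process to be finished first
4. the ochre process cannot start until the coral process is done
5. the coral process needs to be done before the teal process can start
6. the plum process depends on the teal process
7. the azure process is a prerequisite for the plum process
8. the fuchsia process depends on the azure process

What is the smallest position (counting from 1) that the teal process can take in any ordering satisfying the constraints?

2

Working backwards through the constraints from the teal process, its only required predecessor is the coral process.
So at minimum 1 process comes before the teal process, putting the teal process no earlier than position 2. That position is achievable by scheduling exactly that predecessor first.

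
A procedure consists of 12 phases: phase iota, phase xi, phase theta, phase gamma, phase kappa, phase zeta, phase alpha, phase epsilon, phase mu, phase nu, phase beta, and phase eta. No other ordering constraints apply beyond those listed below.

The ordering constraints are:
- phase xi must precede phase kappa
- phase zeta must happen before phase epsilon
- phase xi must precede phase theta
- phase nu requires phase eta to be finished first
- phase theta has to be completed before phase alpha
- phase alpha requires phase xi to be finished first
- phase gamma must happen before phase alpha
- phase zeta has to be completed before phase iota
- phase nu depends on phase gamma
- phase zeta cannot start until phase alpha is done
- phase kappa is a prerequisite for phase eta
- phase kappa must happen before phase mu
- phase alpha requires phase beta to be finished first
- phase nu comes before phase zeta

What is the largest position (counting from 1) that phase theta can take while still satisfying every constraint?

8

Following every chain forward from phase theta, the phases that must come later are phase iota, phase zeta, phase alpha, phase epsilon — 4 of them.
With 4 mandatory successors out of 12 phases total, the latest slot for phase theta is 12−4 = 8, and it's reachable by doing all non-successors before phase theta.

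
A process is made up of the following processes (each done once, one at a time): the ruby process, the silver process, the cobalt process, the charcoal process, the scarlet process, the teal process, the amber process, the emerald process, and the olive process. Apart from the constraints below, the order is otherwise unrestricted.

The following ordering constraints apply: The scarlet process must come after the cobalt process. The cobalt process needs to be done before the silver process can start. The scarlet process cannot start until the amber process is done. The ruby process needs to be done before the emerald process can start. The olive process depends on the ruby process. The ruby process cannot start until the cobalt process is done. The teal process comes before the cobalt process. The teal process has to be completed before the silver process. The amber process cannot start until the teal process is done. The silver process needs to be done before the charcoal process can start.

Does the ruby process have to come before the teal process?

No

There is a chain the teal process → the cobalt process → the ruby process, which puts the teal process before the ruby process.
So the ruby process does not have to come before the teal process — it cannot.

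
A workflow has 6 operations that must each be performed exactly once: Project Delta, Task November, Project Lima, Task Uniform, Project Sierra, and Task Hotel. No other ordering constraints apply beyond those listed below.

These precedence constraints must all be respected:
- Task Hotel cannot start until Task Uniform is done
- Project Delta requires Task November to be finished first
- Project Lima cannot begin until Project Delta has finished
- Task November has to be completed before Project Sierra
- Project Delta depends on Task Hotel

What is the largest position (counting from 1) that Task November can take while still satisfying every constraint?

Every operation that must follow Task November has to come after it. Tracing all chains starting from Task November, those operations are: Project Delta, Project Lima, Project Sierra — 3 in total.
With 3 mandatory successors out of 6 operations total, the latest slot for Task November is 6−3 = 3, and it's reachable by doing all non-successors before Task November.

3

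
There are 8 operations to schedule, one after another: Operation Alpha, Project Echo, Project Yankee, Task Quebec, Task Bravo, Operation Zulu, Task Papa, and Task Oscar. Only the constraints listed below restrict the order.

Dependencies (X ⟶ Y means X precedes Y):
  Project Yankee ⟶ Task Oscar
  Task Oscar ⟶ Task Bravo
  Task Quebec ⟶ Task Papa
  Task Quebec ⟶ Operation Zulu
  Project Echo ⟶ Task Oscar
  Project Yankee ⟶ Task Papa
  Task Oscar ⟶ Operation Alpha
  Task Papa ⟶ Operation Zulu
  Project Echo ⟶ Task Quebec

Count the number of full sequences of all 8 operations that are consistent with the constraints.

The operations with no prerequisites are Project Echo, Project Yankee; any of them can be placed first.
Enumerating by repeatedly choosing an available operation (one whose prerequisites are all placed) gives 100 distinct complete orderings.

100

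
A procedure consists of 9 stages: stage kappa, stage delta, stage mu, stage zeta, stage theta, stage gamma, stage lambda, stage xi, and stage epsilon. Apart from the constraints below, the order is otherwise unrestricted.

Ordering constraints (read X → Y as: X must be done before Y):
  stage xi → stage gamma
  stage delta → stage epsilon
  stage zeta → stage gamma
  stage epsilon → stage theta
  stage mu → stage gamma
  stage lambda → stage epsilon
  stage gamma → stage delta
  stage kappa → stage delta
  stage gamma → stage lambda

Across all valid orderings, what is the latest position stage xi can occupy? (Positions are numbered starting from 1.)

4

Following every chain forward from stage xi, the stages that must come later are stage delta, stage theta, stage gamma, stage lambda, stage epsilon — 5 of them.
So at least 5 stages follow stage xi, putting stage xi no later than position 4. That position is achievable by scheduling everything else first.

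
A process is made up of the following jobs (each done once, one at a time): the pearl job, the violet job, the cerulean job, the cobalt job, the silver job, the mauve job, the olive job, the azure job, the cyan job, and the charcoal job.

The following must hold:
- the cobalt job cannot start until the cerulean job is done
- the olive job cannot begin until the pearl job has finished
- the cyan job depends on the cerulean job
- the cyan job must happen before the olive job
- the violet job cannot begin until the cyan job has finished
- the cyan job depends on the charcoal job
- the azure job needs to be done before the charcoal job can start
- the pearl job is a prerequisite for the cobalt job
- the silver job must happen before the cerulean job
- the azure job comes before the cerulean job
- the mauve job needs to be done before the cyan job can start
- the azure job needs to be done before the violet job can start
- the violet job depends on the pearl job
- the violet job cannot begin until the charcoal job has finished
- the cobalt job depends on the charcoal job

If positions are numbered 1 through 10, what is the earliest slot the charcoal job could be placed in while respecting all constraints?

2

The only job forced before the charcoal job (directly or transitively) is the azure job.
So at minimum 1 job comes before the charcoal job, putting the charcoal job no earlier than position 2. That position is achievable by scheduling exactly that predecessor first.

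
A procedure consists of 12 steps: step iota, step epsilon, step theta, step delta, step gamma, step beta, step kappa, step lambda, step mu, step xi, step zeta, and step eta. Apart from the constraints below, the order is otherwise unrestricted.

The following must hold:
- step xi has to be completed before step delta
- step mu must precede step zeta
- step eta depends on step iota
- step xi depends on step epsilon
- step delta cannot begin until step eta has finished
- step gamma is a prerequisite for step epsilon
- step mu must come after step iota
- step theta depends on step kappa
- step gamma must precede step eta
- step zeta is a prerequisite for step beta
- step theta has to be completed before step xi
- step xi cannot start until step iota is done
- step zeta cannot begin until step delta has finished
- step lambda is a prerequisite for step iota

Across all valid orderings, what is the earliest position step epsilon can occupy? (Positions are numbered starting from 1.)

The only step forced before step epsilon (directly or transitively) is step gamma.
With 1 mandatory predecessor, the earliest step epsilon can sit is position 1+1 = 2, and placing just that one first achieves it.

2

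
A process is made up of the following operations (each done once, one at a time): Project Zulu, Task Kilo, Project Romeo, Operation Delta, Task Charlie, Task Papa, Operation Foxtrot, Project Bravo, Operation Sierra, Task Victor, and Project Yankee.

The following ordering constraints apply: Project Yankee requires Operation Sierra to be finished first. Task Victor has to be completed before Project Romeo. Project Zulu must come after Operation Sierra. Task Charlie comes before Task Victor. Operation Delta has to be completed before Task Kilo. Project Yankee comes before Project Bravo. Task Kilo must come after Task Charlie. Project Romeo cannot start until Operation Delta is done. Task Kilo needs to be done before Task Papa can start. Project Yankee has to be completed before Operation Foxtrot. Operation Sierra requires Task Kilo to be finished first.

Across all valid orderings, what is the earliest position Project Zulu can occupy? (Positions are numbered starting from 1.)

Working backwards through the constraints from Project Zulu, its full set of required predecessors is Task Kilo, Operation Delta, Task Charlie, Operation Sierra — 4 of them.
So at minimum 4 operations come before Project Zulu, putting Project Zulu no earlier than position 5. That position is achievable by scheduling exactly those predecessors first.

5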